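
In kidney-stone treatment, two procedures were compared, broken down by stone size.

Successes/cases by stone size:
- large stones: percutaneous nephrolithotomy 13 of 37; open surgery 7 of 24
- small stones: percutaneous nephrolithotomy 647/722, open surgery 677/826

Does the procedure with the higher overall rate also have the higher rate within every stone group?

Yes

Large stones: percutaneous nephrolithotomy 13/37 = 35.1%, open surgery 7/24 = 29.2% → percutaneous nephrolithotomy
Small stones: percutaneous nephrolithotomy 647/722 = 89.6%, open surgery 677/826 = 82.0% → percutaneous nephrolithotomy
Overall: percutaneous nephrolithotomy 660/759 = 87.0%, open surgery 684/850 = 80.5% → percutaneous nephrolithotomy
Percutaneous nephrolithotomy wins overall and in every stone group — no reversal.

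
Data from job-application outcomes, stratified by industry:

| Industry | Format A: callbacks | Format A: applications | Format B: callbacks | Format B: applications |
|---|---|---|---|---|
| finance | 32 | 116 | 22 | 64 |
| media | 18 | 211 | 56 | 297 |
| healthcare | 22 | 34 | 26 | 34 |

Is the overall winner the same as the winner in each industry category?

Finance: Format A 32/116 = 27.6%, Format B 22/64 = 34.4% → Format B
Media: Format A 18/211 = 8.5%, Format B 56/297 = 18.9% → Format B
Healthcare: Format A 22/34 = 64.7%, Format B 26/34 = 76.5% → Format B
Overall: Format A 72/361 = 19.9%, Format B 104/395 = 26.3% → Format B
Format B wins overall and in every industry group — no reversal.

Yes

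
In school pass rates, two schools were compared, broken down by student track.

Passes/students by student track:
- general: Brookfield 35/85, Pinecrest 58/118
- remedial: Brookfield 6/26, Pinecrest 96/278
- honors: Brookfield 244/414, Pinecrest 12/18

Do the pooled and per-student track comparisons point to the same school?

General: Brookfield 35/85 = 41.2%, Pinecrest 58/118 = 49.2% → Pinecrest
Remedial: Brookfield 6/26 = 23.1%, Pinecrest 96/278 = 34.5% → Pinecrest
Honors: Brookfield 244/414 = 58.9%, Pinecrest 12/18 = 66.7% → Pinecrest
Overall: Brookfield 285/525 = 54.3%, Pinecrest 166/414 = 40.1% → Brookfield
Pinecrest wins each student group but Brookfield wins overall — the comparison reverses. Pinecrest's students skew toward remedial, which has a lower base rate.

No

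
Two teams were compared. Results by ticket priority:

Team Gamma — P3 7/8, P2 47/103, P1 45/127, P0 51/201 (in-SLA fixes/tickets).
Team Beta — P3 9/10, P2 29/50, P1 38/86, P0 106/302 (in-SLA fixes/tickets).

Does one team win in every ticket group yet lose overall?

No

P3: Team Gamma 7/8 = 87.5%, Team Beta 9/10 = 90.0% → Team Beta
P2: Team Gamma 47/103 = 45.6%, Team Beta 29/50 = 58.0% → Team Beta
P1: Team Gamma 45/127 = 35.4%, Team Beta 38/86 = 44.2% → Team Beta
P0: Team Gamma 51/201 = 25.4%, Team Beta 106/302 = 35.1% → Team Beta
Overall: Team Gamma 150/439 = 34.2%, Team Beta 182/448 = 40.6% → Team Beta
Team Beta wins overall and in every ticket group — no reversal.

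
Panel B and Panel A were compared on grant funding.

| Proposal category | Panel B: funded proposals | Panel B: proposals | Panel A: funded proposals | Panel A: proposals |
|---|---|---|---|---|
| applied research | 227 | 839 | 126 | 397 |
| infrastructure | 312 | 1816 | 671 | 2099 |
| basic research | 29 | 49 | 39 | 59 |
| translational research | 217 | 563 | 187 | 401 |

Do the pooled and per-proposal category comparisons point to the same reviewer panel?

Applied research: Panel B 227/839 = 27.1%, Panel A 126/397 = 31.7% → Panel A
Infrastructure: Panel B 312/1816 = 17.2%, Panel A 671/2099 = 32.0% → Panel A
Basic research: Panel B 29/49 = 59.2%, Panel A 39/59 = 66.1% → Panel A
Translational research: Panel B 217/563 = 38.5%, Panel A 187/401 = 46.6% → Panel A
Overall: Panel B 785/3267 = 24.0%, Panel A 1023/2956 = 34.6% → Panel A
Panel A wins overall and in every proposal group — no reversal.

Yes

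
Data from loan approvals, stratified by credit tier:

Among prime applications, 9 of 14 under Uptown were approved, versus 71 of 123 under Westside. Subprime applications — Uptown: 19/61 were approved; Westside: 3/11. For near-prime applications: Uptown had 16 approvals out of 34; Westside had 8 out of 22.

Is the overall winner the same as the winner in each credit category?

No

Prime: Uptown 9/14 = 64.3%, Westside 71/123 = 57.7% → Uptown
Subprime: Uptown 19/61 = 31.1%, Westside 3/11 = 27.3% → Uptown
Near-prime: Uptown 16/34 = 47.1%, Westside 8/22 = 36.4% → Uptown
Overall: Uptown 44/109 = 40.4%, Westside 82/156 = 52.6% → Westside
Uptown wins each credit group but Westside wins overall — the comparison reverses. Uptown's applications skew toward subprime, which has a lower base rate.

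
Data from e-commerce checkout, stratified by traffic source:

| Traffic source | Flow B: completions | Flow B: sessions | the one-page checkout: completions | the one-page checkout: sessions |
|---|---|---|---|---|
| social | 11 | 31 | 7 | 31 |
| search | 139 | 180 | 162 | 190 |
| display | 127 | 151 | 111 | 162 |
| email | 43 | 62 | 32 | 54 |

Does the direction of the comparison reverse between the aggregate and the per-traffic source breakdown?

No

Social: Flow B 11/31 = 35.5%, the one-page checkout 7/31 = 22.6% → Flow B
Search: Flow B 139/180 = 77.2%, the one-page checkout 162/190 = 85.3% → the one-page checkout
Display: Flow B 127/151 = 84.1%, the one-page checkout 111/162 = 68.5% → Flow B
Email: Flow B 43/62 = 69.4%, the one-page checkout 32/54 = 59.3% → Flow B
Overall: Flow B 320/424 = 75.5%, the one-page checkout 312/437 = 71.4% → Flow B
Neither sweeps: Flow B wins 3 of 4 groups, the one-page checkout wins 1. Flow B wins overall but not every group — no Simpson reversal.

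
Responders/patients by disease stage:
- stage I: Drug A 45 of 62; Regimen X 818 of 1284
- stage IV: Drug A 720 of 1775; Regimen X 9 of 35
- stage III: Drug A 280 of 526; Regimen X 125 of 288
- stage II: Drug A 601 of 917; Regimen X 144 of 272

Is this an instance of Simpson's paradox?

Stage I: Drug A 45/62 = 72.6%, Regimen X 818/1284 = 63.7% → Drug A
Stage IV: Drug A 720/1775 = 40.6%, Regimen X 9/35 = 25.7% → Drug A
Stage III: Drug A 280/526 = 53.2%, Regimen X 125/288 = 43.4% → Drug A
Stage II: Drug A 601/917 = 65.5%, Regimen X 144/272 = 52.9% → Drug A
Overall: Drug A 1646/3280 = 50.2%, Regimen X 1096/1879 = 58.3% → Regimen X
Drug A wins each disease group but Regimen X wins overall — the comparison reverses. Drug A's patients skew toward stage IV, which has a lower base rate.

Yes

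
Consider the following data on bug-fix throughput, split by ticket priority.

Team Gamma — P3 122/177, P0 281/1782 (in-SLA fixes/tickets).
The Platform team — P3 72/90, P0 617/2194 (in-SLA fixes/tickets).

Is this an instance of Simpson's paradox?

P3: Team Gamma 122/177 = 68.9%, the Platform team 72/90 = 80.0% → the Platform team
P0: Team Gamma 281/1782 = 15.8%, the Platform team 617/2194 = 28.1% → the Platform team
Overall: Team Gamma 403/1959 = 20.6%, the Platform team 689/2284 = 30.2% → the Platform team
The Platform team wins overall and in every ticket group — no reversal.

No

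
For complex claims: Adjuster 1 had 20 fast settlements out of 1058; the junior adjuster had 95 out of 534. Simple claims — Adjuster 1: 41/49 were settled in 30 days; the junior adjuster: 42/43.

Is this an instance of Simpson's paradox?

Complex: Adjuster 1 20/1058 = 1.9%, the junior adjuster 95/534 = 17.8% → the junior adjuster
Simple: Adjuster 1 41/49 = 83.7%, the junior adjuster 42/43 = 97.7% → the junior adjuster
Overall: Adjuster 1 61/1107 = 5.5%, the junior adjuster 137/577 = 23.7% → the junior adjuster
The junior adjuster wins overall and in every claim group — no reversal.

No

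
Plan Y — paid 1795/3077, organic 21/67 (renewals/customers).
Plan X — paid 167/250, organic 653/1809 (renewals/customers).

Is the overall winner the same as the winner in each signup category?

No

Paid: Plan Y 1795/3077 = 58.3%, Plan X 167/250 = 66.8% → Plan X
Organic: Plan Y 21/67 = 31.3%, Plan X 653/1809 = 36.1% → Plan X
Overall: Plan Y 1816/3144 = 57.8%, Plan X 820/2059 = 39.8% → Plan Y
Plan X wins each signup group but Plan Y wins overall — the comparison reverses. Plan X's customers skew toward organic, which has a lower base rate.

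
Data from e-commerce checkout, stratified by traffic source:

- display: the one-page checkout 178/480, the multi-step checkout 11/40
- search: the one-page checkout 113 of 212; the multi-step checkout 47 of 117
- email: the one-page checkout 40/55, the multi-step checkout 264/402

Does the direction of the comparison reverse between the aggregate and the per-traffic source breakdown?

Yes

Display: the one-page checkout 178/480 = 37.1%, the multi-step checkout 11/40 = 27.5% → the one-page checkout
Search: the one-page checkout 113/212 = 53.3%, the multi-step checkout 47/117 = 40.2% → the one-page checkout
Email: the one-page checkout 40/55 = 72.7%, the multi-step checkout 264/402 = 65.7% → the one-page checkout
Overall: the one-page checkout 331/747 = 44.3%, the multi-step checkout 322/559 = 57.6% → the multi-step checkout
The one-page checkout wins each traffic group but the multi-step checkout wins overall — the comparison reverses. The one-page checkout's sessions skew toward display, which has a lower base rate.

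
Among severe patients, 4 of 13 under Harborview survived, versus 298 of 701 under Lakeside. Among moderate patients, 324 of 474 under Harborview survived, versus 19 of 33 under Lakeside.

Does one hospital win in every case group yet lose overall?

Severe: Harborview 4/13 = 30.8%, Lakeside 298/701 = 42.5% → Lakeside
Moderate: Harborview 324/474 = 68.4%, Lakeside 19/33 = 57.6% → Harborview
Overall: Harborview 328/487 = 67.4%, Lakeside 317/734 = 43.2% → Harborview
Neither sweeps: Harborview wins 1 of 2 groups, Lakeside wins 1. Harborview wins overall but not every group — no Simpson reversal.

No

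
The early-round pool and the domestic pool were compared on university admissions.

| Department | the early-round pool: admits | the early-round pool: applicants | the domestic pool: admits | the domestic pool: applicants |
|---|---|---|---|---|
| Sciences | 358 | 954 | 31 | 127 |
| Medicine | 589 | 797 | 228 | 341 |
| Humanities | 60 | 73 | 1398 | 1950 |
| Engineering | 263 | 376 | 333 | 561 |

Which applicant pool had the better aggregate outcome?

Sciences: the early-round pool 358/954 = 37.5%, the domestic pool 31/127 = 24.4% → the early-round pool
Medicine: the early-round pool 589/797 = 73.9%, the domestic pool 228/341 = 66.9% → the early-round pool
Humanities: the early-round pool 60/73 = 82.2%, the domestic pool 1398/1950 = 71.7% → the early-round pool
Engineering: the early-round pool 263/376 = 69.9%, the domestic pool 333/561 = 59.4% → the early-round pool
Overall: the early-round pool 1270/2200 = 57.7%, the domestic pool 1990/2979 = 66.8% → the domestic pool
(The early-round pool wins every department group but the domestic pool wins overall — the early-round pool's applicants skew toward the low-rate Sciences group.)

the domestic pool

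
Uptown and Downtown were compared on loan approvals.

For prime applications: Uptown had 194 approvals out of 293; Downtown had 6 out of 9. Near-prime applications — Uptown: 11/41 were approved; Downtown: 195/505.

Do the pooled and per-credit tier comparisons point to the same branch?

Prime: Uptown 194/293 = 66.2%, Downtown 6/9 = 66.7% → Downtown
Near-prime: Uptown 11/41 = 26.8%, Downtown 195/505 = 38.6% → Downtown
Overall: Uptown 205/334 = 61.4%, Downtown 201/514 = 39.1% → Uptown
Downtown wins each credit group but Uptown wins overall — the comparison reverses. Downtown's applications skew toward near-prime, which has a lower base rate.

No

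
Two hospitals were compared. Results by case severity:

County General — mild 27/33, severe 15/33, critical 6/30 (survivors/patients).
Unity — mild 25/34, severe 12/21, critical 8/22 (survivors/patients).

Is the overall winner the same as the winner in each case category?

No

Mild: County General 27/33 = 81.8%, Unity 25/34 = 73.5% → County General
Severe: County General 15/33 = 45.5%, Unity 12/21 = 57.1% → Unity
Critical: County General 6/30 = 20.0%, Unity 8/22 = 36.4% → Unity
Overall: County General 48/96 = 50.0%, Unity 45/77 = 58.4% → Unity
Neither sweeps: County General wins 1 of 3 groups, Unity wins 2. Unity wins overall but not every group — no Simpson reversal.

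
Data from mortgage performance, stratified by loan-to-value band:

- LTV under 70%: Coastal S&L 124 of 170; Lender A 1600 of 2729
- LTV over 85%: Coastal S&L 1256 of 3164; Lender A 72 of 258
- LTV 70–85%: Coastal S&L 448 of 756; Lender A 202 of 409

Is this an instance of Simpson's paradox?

Yes

LTV under 70%: Coastal S&L 124/170 = 72.9%, Lender A 1600/2729 = 58.6% → Coastal S&L
LTV over 85%: Coastal S&L 1256/3164 = 39.7%, Lender A 72/258 = 27.9% → Coastal S&L
LTV 70–85%: Coastal S&L 448/756 = 59.3%, Lender A 202/409 = 49.4% → Coastal S&L
Overall: Coastal S&L 1828/4090 = 44.7%, Lender A 1874/3396 = 55.2% → Lender A
Coastal S&L wins each loan-to-value group but Lender A wins overall — the comparison reverses. Coastal S&L's loans skew toward LTV over 85%, which has a lower base rate.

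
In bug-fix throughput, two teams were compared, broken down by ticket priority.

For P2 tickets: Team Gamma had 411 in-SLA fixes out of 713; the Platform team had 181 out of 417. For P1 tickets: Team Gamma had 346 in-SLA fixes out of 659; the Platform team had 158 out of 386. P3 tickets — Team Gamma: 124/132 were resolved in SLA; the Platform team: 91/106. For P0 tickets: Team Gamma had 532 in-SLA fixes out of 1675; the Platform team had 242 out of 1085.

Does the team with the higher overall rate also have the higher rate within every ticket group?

Yes

P2: Team Gamma 411/713 = 57.6%, the Platform team 181/417 = 43.4% → Team Gamma
P1: Team Gamma 346/659 = 52.5%, the Platform team 158/386 = 40.9% → Team Gamma
P3: Team Gamma 124/132 = 93.9%, the Platform team 91/106 = 85.8% → Team Gamma
P0: Team Gamma 532/1675 = 31.8%, the Platform team 242/1085 = 22.3% → Team Gamma
Overall: Team Gamma 1413/3179 = 44.4%, the Platform team 672/1994 = 33.7% → Team Gamma
Team Gamma wins overall and in every ticket group — no reversal.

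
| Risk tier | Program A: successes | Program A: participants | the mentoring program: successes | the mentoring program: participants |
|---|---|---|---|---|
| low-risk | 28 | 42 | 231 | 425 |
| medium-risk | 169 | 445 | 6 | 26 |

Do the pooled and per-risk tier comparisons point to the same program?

No

Low-risk: Program A 28/42 = 66.7%, the mentoring program 231/425 = 54.4% → Program A
Medium-risk: Program A 169/445 = 38.0%, the mentoring program 6/26 = 23.1% → Program A
Overall: Program A 197/487 = 40.5%, the mentoring program 237/451 = 52.5% → the mentoring program
Program A wins each risk group but the mentoring program wins overall — the comparison reverses. Program A's participants skew toward medium-risk, which has a lower base rate.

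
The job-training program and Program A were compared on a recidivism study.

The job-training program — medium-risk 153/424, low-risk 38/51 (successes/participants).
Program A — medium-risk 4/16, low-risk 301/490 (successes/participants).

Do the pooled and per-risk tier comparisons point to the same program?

No

Medium-risk: the job-training program 153/424 = 36.1%, Program A 4/16 = 25.0% → the job-training program
Low-risk: the job-training program 38/51 = 74.5%, Program A 301/490 = 61.4% → the job-training program
Overall: the job-training program 191/475 = 40.2%, Program A 305/506 = 60.3% → Program A
The job-training program wins each risk group but Program A wins overall — the comparison reverses. The job-training program's participants skew toward medium-risk, which has a lower base rate.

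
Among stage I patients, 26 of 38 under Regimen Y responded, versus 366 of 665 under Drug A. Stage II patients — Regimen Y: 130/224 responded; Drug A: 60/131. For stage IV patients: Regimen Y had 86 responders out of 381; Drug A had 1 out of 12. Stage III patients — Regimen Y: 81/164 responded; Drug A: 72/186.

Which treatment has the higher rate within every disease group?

Regimen Y

Stage I: Regimen Y 26/38 = 68.4%, Drug A 366/665 = 55.0% → Regimen Y
Stage II: Regimen Y 130/224 = 58.0%, Drug A 60/131 = 45.8% → Regimen Y
Stage IV: Regimen Y 86/381 = 22.6%, Drug A 1/12 = 8.3% → Regimen Y
Stage III: Regimen Y 81/164 = 49.4%, Drug A 72/186 = 38.7% → Regimen Y
Regimen Y has the higher rate in all 4 groups.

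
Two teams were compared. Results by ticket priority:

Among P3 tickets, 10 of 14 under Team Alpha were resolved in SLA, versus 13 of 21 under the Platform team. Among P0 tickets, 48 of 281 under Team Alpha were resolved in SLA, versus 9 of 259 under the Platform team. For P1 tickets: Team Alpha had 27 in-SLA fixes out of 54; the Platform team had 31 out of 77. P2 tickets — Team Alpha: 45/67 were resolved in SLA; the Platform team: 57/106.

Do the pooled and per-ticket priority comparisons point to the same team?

Yes

P3: Team Alpha 10/14 = 71.4%, the Platform team 13/21 = 61.9% → Team Alpha
P0: Team Alpha 48/281 = 17.1%, the Platform team 9/259 = 3.5% → Team Alpha
P1: Team Alpha 27/54 = 50.0%, the Platform team 31/77 = 40.3% → Team Alpha
P2: Team Alpha 45/67 = 67.2%, the Platform team 57/106 = 53.8% → Team Alpha
Overall: Team Alpha 130/416 = 31.2%, the Platform team 110/463 = 23.8% → Team Alpha
Team Alpha wins overall and in every ticket group — no reversal.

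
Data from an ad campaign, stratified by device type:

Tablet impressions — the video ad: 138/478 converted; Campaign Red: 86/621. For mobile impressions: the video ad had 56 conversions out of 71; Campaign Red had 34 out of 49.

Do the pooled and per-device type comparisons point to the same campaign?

Yes

Tablet: the video ad 138/478 = 28.9%, Campaign Red 86/621 = 13.8% → the video ad
Mobile: the video ad 56/71 = 78.9%, Campaign Red 34/49 = 69.4% → the video ad
Overall: the video ad 194/549 = 35.3%, Campaign Red 120/670 = 17.9% → the video ad
The video ad wins overall and in every device group — no reversal.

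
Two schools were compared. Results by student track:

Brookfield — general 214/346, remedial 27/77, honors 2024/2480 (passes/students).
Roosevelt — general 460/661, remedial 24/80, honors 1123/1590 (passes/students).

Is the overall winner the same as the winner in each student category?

No

General: Brookfield 214/346 = 61.8%, Roosevelt 460/661 = 69.6% → Roosevelt
Remedial: Brookfield 27/77 = 35.1%, Roosevelt 24/80 = 30.0% → Brookfield
Honors: Brookfield 2024/2480 = 81.6%, Roosevelt 1123/1590 = 70.6% → Brookfield
Overall: Brookfield 2265/2903 = 78.0%, Roosevelt 1607/2331 = 68.9% → Brookfield
Neither sweeps: Brookfield wins 2 of 3 groups, Roosevelt wins 1. Brookfield wins overall but not every group — no Simpson reversal.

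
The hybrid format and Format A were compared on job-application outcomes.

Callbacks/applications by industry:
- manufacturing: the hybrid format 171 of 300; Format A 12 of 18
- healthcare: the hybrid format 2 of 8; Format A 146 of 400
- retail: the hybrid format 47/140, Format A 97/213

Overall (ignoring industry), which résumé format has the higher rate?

the hybrid format

Manufacturing: the hybrid format 171/300 = 57.0%, Format A 12/18 = 66.7% → Format A
Healthcare: the hybrid format 2/8 = 25.0%, Format A 146/400 = 36.5% → Format A
Retail: the hybrid format 47/140 = 33.6%, Format A 97/213 = 45.5% → Format A
Overall: the hybrid format 220/448 = 49.1%, Format A 255/631 = 40.4% → the hybrid format
(Format A wins every industry group but the hybrid format wins overall — Format A's applications skew toward the low-rate healthcare group.)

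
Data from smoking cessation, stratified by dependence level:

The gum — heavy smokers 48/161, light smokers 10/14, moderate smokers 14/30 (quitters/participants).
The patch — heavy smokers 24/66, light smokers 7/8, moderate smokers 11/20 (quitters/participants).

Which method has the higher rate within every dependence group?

Heavy smokers: the gum 48/161 = 29.8%, the patch 24/66 = 36.4% → the patch
Light smokers: the gum 10/14 = 71.4%, the patch 7/8 = 87.5% → the patch
Moderate smokers: the gum 14/30 = 46.7%, the patch 11/20 = 55.0% → the patch
The patch has the higher rate in all 3 groups.

the patch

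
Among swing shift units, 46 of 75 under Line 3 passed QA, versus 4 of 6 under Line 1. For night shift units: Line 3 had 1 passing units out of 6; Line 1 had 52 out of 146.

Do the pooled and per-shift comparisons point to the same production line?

No

Swing shift: Line 3 46/75 = 61.3%, Line 1 4/6 = 66.7% → Line 1
Night shift: Line 3 1/6 = 16.7%, Line 1 52/146 = 35.6% → Line 1
Overall: Line 3 47/81 = 58.0%, Line 1 56/152 = 36.8% → Line 3
Line 1 wins each shift group but Line 3 wins overall — the comparison reverses. Line 1's units skew toward night shift, which has a lower base rate.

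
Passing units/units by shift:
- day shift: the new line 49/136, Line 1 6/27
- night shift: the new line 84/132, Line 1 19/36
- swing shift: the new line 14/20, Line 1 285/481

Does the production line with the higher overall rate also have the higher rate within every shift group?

No

Day shift: the new line 49/136 = 36.0%, Line 1 6/27 = 22.2% → the new line
Night shift: the new line 84/132 = 63.6%, Line 1 19/36 = 52.8% → the new line
Swing shift: the new line 14/20 = 70.0%, Line 1 285/481 = 59.3% → the new line
Overall: the new line 147/288 = 51.0%, Line 1 310/544 = 57.0% → Line 1
The new line wins each shift group but Line 1 wins overall — the comparison reverses. The new line's units skew toward day shift, which has a lower base rate.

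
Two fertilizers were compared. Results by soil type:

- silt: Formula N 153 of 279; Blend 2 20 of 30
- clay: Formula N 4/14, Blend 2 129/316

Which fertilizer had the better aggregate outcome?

Formula N

Silt: Formula N 153/279 = 54.8%, Blend 2 20/30 = 66.7% → Blend 2
Clay: Formula N 4/14 = 28.6%, Blend 2 129/316 = 40.8% → Blend 2
Overall: Formula N 157/293 = 53.6%, Blend 2 149/346 = 43.1% → Formula N
(Blend 2 wins every soil group but Formula N wins overall — Blend 2's plots skew toward the low-rate clay group.)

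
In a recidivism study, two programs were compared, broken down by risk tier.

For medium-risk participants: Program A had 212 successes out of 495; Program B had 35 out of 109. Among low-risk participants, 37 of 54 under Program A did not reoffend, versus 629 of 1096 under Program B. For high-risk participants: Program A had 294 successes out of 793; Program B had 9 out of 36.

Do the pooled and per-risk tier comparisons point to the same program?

No

Medium-risk: Program A 212/495 = 42.8%, Program B 35/109 = 32.1% → Program A
Low-risk: Program A 37/54 = 68.5%, Program B 629/1096 = 57.4% → Program A
High-risk: Program A 294/793 = 37.1%, Program B 9/36 = 25.0% → Program A
Overall: Program A 543/1342 = 40.5%, Program B 673/1241 = 54.2% → Program B
Program A wins each risk group but Program B wins overall — the comparison reverses. Program A's participants skew toward high-risk, which has a lower base rate.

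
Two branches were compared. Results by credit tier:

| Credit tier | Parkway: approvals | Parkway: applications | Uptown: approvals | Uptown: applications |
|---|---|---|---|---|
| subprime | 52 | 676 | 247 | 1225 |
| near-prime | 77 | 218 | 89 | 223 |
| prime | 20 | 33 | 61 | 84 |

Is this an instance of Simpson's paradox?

No

Subprime: Parkway 52/676 = 7.7%, Uptown 247/1225 = 20.2% → Uptown
Near-prime: Parkway 77/218 = 35.3%, Uptown 89/223 = 39.9% → Uptown
Prime: Parkway 20/33 = 60.6%, Uptown 61/84 = 72.6% → Uptown
Overall: Parkway 149/927 = 16.1%, Uptown 397/1532 = 25.9% → Uptown
Uptown wins overall and in every credit group — no reversal.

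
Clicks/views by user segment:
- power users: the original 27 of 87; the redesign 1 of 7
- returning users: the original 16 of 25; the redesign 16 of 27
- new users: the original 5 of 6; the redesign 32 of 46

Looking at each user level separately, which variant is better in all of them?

the original

Power users: the original 27/87 = 31.0%, the redesign 1/7 = 14.3% → the original
Returning users: the original 16/25 = 64.0%, the redesign 16/27 = 59.3% → the original
New users: the original 5/6 = 83.3%, the redesign 32/46 = 69.6% → the original
The original has the higher rate in all 3 groups.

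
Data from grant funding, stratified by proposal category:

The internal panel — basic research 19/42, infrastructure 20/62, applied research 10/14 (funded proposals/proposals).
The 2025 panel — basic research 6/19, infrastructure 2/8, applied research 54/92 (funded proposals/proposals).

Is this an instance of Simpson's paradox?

Yes

Basic research: the internal panel 19/42 = 45.2%, the 2025 panel 6/19 = 31.6% → the internal panel
Infrastructure: the internal panel 20/62 = 32.3%, the 2025 panel 2/8 = 25.0% → the internal panel
Applied research: the internal panel 10/14 = 71.4%, the 2025 panel 54/92 = 58.7% → the internal panel
Overall: the internal panel 49/118 = 41.5%, the 2025 panel 62/119 = 52.1% → the 2025 panel
The internal panel wins each proposal group but the 2025 panel wins overall — the comparison reverses. The internal panel's proposals skew toward infrastructure, which has a lower base rate.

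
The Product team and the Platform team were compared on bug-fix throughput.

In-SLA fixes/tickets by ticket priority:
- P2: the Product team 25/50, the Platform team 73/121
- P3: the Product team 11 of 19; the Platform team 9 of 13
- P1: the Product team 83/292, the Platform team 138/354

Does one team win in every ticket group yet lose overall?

No

P2: the Product team 25/50 = 50.0%, the Platform team 73/121 = 60.3% → the Platform team
P3: the Product team 11/19 = 57.9%, the Platform team 9/13 = 69.2% → the Platform team
P1: the Product team 83/292 = 28.4%, the Platform team 138/354 = 39.0% → the Platform team
Overall: the Product team 119/361 = 33.0%, the Platform team 220/488 = 45.1% → the Platform team
The Platform team wins overall and in every ticket group — no reversal.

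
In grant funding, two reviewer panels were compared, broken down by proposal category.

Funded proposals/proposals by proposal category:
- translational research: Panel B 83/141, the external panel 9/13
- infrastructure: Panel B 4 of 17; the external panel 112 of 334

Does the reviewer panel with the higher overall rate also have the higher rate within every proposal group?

Translational research: Panel B 83/141 = 58.9%, the external panel 9/13 = 69.2% → the external panel
Infrastructure: Panel B 4/17 = 23.5%, the external panel 112/334 = 33.5% → the external panel
Overall: Panel B 87/158 = 55.1%, the external panel 121/347 = 34.9% → Panel B
The external panel wins each proposal group but Panel B wins overall — the comparison reverses. The external panel's proposals skew toward infrastructure, which has a lower base rate.

No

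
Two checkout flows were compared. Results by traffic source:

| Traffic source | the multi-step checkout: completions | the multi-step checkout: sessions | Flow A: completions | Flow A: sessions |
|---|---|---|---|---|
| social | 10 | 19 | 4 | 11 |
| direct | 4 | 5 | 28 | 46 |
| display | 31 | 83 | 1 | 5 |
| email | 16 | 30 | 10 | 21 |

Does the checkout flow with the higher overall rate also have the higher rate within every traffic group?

No

Social: the multi-step checkout 10/19 = 52.6%, Flow A 4/11 = 36.4% → the multi-step checkout
Direct: the multi-step checkout 4/5 = 80.0%, Flow A 28/46 = 60.9% → the multi-step checkout
Display: the multi-step checkout 31/83 = 37.3%, Flow A 1/5 = 20.0% → the multi-step checkout
Email: the multi-step checkout 16/30 = 53.3%, Flow A 10/21 = 47.6% → the multi-step checkout
Overall: the multi-step checkout 61/137 = 44.5%, Flow A 43/83 = 51.8% → Flow A
The multi-step checkout wins each traffic group but Flow A wins overall — the comparison reverses. The multi-step checkout's sessions skew toward display, which has a lower base rate.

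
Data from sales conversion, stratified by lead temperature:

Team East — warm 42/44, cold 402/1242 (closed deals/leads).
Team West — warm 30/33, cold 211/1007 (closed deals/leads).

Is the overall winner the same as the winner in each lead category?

Yes

Warm: Team East 42/44 = 95.5%, Team West 30/33 = 90.9% → Team East
Cold: Team East 402/1242 = 32.4%, Team West 211/1007 = 21.0% → Team East
Overall: Team East 444/1286 = 34.5%, Team West 241/1040 = 23.2% → Team East
Team East wins overall and in every lead group — no reversal.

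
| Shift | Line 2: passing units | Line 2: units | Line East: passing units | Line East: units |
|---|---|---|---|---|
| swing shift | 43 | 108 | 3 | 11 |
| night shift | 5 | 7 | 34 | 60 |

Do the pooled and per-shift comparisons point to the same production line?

Swing shift: Line 2 43/108 = 39.8%, Line East 3/11 = 27.3% → Line 2
Night shift: Line 2 5/7 = 71.4%, Line East 34/60 = 56.7% → Line 2
Overall: Line 2 48/115 = 41.7%, Line East 37/71 = 52.1% → Line East
Line 2 wins each shift group but Line East wins overall — the comparison reverses. Line 2's units skew toward swing shift, which has a lower base rate.

No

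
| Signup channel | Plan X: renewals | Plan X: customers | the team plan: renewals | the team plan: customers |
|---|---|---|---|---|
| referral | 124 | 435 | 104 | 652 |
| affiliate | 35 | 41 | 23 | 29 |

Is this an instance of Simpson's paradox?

Referral: Plan X 124/435 = 28.5%, the team plan 104/652 = 16.0% → Plan X
Affiliate: Plan X 35/41 = 85.4%, the team plan 23/29 = 79.3% → Plan X
Overall: Plan X 159/476 = 33.4%, the team plan 127/681 = 18.6% → Plan X
Plan X wins overall and in every signup group — no reversal.

No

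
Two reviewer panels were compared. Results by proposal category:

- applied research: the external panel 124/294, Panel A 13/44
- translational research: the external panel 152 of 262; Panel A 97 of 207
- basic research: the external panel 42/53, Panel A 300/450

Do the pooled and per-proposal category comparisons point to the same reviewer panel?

No

Applied research: the external panel 124/294 = 42.2%, Panel A 13/44 = 29.5% → the external panel
Translational research: the external panel 152/262 = 58.0%, Panel A 97/207 = 46.9% → the external panel
Basic research: the external panel 42/53 = 79.2%, Panel A 300/450 = 66.7% → the external panel
Overall: the external panel 318/609 = 52.2%, Panel A 410/701 = 58.5% → Panel A
The external panel wins each proposal group but Panel A wins overall — the comparison reverses. The external panel's proposals skew toward applied research, which has a lower base rate.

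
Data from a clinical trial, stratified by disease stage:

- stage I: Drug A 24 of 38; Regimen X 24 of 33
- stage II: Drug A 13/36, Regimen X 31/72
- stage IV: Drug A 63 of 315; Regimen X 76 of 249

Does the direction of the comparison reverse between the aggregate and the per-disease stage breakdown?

Stage I: Drug A 24/38 = 63.2%, Regimen X 24/33 = 72.7% → Regimen X
Stage II: Drug A 13/36 = 36.1%, Regimen X 31/72 = 43.1% → Regimen X
Stage IV: Drug A 63/315 = 20.0%, Regimen X 76/249 = 30.5% → Regimen X
Overall: Drug A 100/389 = 25.7%, Regimen X 131/354 = 37.0% → Regimen X
Regimen X wins overall and in every disease group — no reversal.

No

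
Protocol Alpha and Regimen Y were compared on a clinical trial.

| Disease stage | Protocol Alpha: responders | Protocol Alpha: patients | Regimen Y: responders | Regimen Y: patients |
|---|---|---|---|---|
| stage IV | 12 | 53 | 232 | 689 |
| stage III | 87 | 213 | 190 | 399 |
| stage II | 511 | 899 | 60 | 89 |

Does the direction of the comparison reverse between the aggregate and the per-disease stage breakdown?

Yes

Stage IV: Protocol Alpha 12/53 = 22.6%, Regimen Y 232/689 = 33.7% → Regimen Y
Stage III: Protocol Alpha 87/213 = 40.8%, Regimen Y 190/399 = 47.6% → Regimen Y
Stage II: Protocol Alpha 511/899 = 56.8%, Regimen Y 60/89 = 67.4% → Regimen Y
Overall: Protocol Alpha 610/1165 = 52.4%, Regimen Y 482/1177 = 41.0% → Protocol Alpha
Regimen Y wins each disease group but Protocol Alpha wins overall — the comparison reverses. Regimen Y's patients skew toward stage IV, which has a lower base rate.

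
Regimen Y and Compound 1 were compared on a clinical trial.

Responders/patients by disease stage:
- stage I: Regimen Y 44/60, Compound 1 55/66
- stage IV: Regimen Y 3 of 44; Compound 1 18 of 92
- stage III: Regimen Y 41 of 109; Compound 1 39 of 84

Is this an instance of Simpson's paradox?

Stage I: Regimen Y 44/60 = 73.3%, Compound 1 55/66 = 83.3% → Compound 1
Stage IV: Regimen Y 3/44 = 6.8%, Compound 1 18/92 = 19.6% → Compound 1
Stage III: Regimen Y 41/109 = 37.6%, Compound 1 39/84 = 46.4% → Compound 1
Overall: Regimen Y 88/213 = 41.3%, Compound 1 112/242 = 46.3% → Compound 1
Compound 1 wins overall and in every disease group — no reversal.

No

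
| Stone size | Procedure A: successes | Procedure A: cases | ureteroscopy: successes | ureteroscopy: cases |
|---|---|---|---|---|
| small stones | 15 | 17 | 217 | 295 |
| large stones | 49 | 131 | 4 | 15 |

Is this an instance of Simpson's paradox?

Small stones: Procedure A 15/17 = 88.2%, ureteroscopy 217/295 = 73.6% → Procedure A
Large stones: Procedure A 49/131 = 37.4%, ureteroscopy 4/15 = 26.7% → Procedure A
Overall: Procedure A 64/148 = 43.2%, ureteroscopy 221/310 = 71.3% → ureteroscopy
Procedure A wins each stone group but ureteroscopy wins overall — the comparison reverses. Procedure A's cases skew toward large stones, which has a lower base rate.

Yes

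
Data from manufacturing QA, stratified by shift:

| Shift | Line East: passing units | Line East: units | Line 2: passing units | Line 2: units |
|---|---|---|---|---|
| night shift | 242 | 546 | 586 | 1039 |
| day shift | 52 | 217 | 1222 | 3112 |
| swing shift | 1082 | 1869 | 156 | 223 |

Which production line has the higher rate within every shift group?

Night shift: Line East 242/546 = 44.3%, Line 2 586/1039 = 56.4% → Line 2
Day shift: Line East 52/217 = 24.0%, Line 2 1222/3112 = 39.3% → Line 2
Swing shift: Line East 1082/1869 = 57.9%, Line 2 156/223 = 70.0% → Line 2
Line 2 has the higher rate in all 3 groups.

Line 2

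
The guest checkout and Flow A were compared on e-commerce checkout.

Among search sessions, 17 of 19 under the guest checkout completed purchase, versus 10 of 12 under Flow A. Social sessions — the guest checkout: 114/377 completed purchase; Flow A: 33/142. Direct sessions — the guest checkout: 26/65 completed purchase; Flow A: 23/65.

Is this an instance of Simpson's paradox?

Search: the guest checkout 17/19 = 89.5%, Flow A 10/12 = 83.3% → the guest checkout
Social: the guest checkout 114/377 = 30.2%, Flow A 33/142 = 23.2% → the guest checkout
Direct: the guest checkout 26/65 = 40.0%, Flow A 23/65 = 35.4% → the guest checkout
Overall: the guest checkout 157/461 = 34.1%, Flow A 66/219 = 30.1% → the guest checkout
The guest checkout wins overall and in every traffic group — no reversal.

No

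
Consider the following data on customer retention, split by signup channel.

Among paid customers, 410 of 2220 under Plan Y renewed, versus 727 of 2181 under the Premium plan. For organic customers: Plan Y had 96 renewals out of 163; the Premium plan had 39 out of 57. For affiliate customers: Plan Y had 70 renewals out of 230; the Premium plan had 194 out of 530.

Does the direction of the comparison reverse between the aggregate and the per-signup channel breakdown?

No

Paid: Plan Y 410/2220 = 18.5%, the Premium plan 727/2181 = 33.3% → the Premium plan
Organic: Plan Y 96/163 = 58.9%, the Premium plan 39/57 = 68.4% → the Premium plan
Affiliate: Plan Y 70/230 = 30.4%, the Premium plan 194/530 = 36.6% → the Premium plan
Overall: Plan Y 576/2613 = 22.0%, the Premium plan 960/2768 = 34.7% → the Premium plan
The Premium plan wins overall and in every signup group — no reversal.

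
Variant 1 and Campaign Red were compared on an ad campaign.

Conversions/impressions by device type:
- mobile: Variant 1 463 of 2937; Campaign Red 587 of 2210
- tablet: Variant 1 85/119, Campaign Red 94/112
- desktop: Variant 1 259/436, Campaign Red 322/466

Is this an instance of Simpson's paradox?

No

Mobile: Variant 1 463/2937 = 15.8%, Campaign Red 587/2210 = 26.6% → Campaign Red
Tablet: Variant 1 85/119 = 71.4%, Campaign Red 94/112 = 83.9% → Campaign Red
Desktop: Variant 1 259/436 = 59.4%, Campaign Red 322/466 = 69.1% → Campaign Red
Overall: Variant 1 807/3492 = 23.1%, Campaign Red 1003/2788 = 36.0% → Campaign Red
Campaign Red wins overall and in every device group — no reversal.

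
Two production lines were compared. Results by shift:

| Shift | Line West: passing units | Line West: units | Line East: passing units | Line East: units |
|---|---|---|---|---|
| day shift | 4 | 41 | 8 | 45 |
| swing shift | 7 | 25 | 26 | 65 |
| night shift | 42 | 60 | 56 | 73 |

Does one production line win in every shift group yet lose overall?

No

Day shift: Line West 4/41 = 9.8%, Line East 8/45 = 17.8% → Line East
Swing shift: Line West 7/25 = 28.0%, Line East 26/65 = 40.0% → Line East
Night shift: Line West 42/60 = 70.0%, Line East 56/73 = 76.7% → Line East
Overall: Line West 53/126 = 42.1%, Line East 90/183 = 49.2% → Line East
Line East wins overall and in every shift group — no reversal.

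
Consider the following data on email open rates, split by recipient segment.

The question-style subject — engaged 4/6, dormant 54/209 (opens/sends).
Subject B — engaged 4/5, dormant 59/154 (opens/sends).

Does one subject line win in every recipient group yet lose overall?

No

Engaged: the question-style subject 4/6 = 66.7%, Subject B 4/5 = 80.0% → Subject B
Dormant: the question-style subject 54/209 = 25.8%, Subject B 59/154 = 38.3% → Subject B
Overall: the question-style subject 58/215 = 27.0%, Subject B 63/159 = 39.6% → Subject B
Subject B wins overall and in every recipient group — no reversal.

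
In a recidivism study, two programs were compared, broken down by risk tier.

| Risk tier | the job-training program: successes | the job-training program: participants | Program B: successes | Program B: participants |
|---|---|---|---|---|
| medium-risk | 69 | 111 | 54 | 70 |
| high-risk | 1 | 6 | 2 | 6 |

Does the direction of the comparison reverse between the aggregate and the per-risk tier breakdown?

Medium-risk: the job-training program 69/111 = 62.2%, Program B 54/70 = 77.1% → Program B
High-risk: the job-training program 1/6 = 16.7%, Program B 2/6 = 33.3% → Program B
Overall: the job-training program 70/117 = 59.8%, Program B 56/76 = 73.7% → Program B
Program B wins overall and in every risk group — no reversal.

No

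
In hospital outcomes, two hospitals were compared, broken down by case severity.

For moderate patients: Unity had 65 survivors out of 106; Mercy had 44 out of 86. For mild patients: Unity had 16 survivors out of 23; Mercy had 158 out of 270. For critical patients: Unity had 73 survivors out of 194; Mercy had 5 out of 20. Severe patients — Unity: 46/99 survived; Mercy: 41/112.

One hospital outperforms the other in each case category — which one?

Unity

Moderate: Unity 65/106 = 61.3%, Mercy 44/86 = 51.2% → Unity
Mild: Unity 16/23 = 69.6%, Mercy 158/270 = 58.5% → Unity
Critical: Unity 73/194 = 37.6%, Mercy 5/20 = 25.0% → Unity
Severe: Unity 46/99 = 46.5%, Mercy 41/112 = 36.6% → Unity
Unity has the higher rate in all 4 groups.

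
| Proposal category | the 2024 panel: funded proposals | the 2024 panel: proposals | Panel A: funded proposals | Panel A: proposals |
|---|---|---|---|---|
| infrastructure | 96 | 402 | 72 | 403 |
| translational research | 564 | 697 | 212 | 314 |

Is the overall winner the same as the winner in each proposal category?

Infrastructure: the 2024 panel 96/402 = 23.9%, Panel A 72/403 = 17.9% → the 2024 panel
Translational research: the 2024 panel 564/697 = 80.9%, Panel A 212/314 = 67.5% → the 2024 panel
Overall: the 2024 panel 660/1099 = 60.1%, Panel A 284/717 = 39.6% → the 2024 panel
The 2024 panel wins overall and in every proposal group — no reversal.

Yes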